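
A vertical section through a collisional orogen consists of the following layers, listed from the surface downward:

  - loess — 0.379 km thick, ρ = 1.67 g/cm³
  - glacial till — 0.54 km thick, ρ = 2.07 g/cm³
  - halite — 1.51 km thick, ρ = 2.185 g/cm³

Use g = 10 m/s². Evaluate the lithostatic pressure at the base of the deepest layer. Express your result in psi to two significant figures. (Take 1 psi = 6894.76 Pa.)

7300 psi

loess: 1670 kg/m³ × 10 m/s² × 379 m = 6.329×10^6 Pa = 918.0 psi
glacial till: 2070 kg/m³ × 10 m/s² × 540 m = 1.118×10^7 Pa = 1621 psi
halite: 2185 kg/m³ × 10 m/s² × 1510 m = 3.299×10^7 Pa = 4785 psi
Total = 918.0 + 1621 + 4785 = 7324.5 psi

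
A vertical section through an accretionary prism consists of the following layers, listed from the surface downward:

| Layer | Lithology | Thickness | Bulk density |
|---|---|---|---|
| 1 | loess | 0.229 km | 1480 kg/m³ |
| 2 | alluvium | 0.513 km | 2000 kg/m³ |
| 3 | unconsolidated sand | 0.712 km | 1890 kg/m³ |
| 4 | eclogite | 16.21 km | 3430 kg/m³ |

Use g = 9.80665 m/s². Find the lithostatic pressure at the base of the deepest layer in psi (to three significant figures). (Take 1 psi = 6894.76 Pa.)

82900 psi

loess: 1480 kg/m³ × 9.80665 m/s² × 229 m = 3.324×10^6 Pa = 482.1 psi
alluvium: 2000 kg/m³ × 9.80665 m/s² × 513 m = 1.006×10^7 Pa = 1459 psi
unconsolidated sand: 1890 kg/m³ × 9.80665 m/s² × 712 m = 1.320×10^7 Pa = 1914 psi
eclogite: 3430 kg/m³ × 9.80665 m/s² × 16210 m = 5.453×10^8 Pa = 79082 psi
Total = 482.1 + 1459 + 1914 + 79082 = 82938 psi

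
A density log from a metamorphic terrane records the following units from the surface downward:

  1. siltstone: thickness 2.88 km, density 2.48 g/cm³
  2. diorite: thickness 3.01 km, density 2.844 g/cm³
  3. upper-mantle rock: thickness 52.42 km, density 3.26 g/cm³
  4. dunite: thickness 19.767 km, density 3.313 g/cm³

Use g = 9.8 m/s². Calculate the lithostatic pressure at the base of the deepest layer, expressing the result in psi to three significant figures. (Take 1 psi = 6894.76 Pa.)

358000 psi

siltstone: 2480 kg/m³ × 9.8 m/s² × 2880 m = 7.000×10^7 Pa = 10152 psi
diorite: 2844 kg/m³ × 9.8 m/s² × 3010 m = 8.389×10^7 Pa = 12168 psi
upper-mantle rock: 3260 kg/m³ × 9.8 m/s² × 52420 m = 1.675×10^9 Pa = 2.429×10^5 psi
dunite: 3313 kg/m³ × 9.8 m/s² × 19767 m = 6.418×10^8 Pa = 93083 psi
Total = 10152 + 12168 + 2.429×10^5 + 93083 = 3.5830×10^5 psi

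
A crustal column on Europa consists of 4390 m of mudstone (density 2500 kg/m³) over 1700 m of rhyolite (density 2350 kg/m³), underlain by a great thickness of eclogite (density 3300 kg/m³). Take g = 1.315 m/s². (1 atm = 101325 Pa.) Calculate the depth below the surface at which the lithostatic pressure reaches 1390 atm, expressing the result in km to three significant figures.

34.0 km

Pressure at base of upper layers: 2500×1.315×4390 + 2350×1.315×1700 = 1.969×10^7 Pa = 194.3 atm
Remaining pressure to be supplied by eclogite: 1.408×10^8 − 1.969×10^7 = 1.212×10^8 Pa
Additional depth in eclogite = 1.212×10^8 Pa / (3300 kg/m³ × 1.315 m/s²) = 27919 m
Total depth = 6090 m + 27919 m = 34009 m
= 34.009 km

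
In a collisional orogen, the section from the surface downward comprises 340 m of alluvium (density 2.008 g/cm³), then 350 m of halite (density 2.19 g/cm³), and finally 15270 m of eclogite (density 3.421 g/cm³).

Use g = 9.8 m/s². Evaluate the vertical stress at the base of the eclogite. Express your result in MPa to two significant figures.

alluvium: 2008 kg/m³ × 9.8 m/s² × 340 m = 6.691×10^6 Pa = 6.691 MPa
halite: 2190 kg/m³ × 9.8 m/s² × 350 m = 7.512×10^6 Pa = 7.512 MPa
eclogite: 3421 kg/m³ × 9.8 m/s² × 15270 m = 5.119×10^8 Pa = 511.9 MPa
Total = 6.691 + 7.512 + 511.9 = 526.14 MPa

530 MPa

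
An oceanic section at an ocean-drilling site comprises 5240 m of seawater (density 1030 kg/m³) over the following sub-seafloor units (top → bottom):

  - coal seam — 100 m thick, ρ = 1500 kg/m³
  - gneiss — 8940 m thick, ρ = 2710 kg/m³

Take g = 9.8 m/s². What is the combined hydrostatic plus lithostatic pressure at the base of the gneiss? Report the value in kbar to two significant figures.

2.9 kbar

seawater: 1030 kg/m³ × 9.8 m/s² × 5240 m = 5.289×10^7 Pa = 0.5289 kbar
coal seam: 1500 kg/m³ × 9.8 m/s² × 100 m = 1.470×10^6 Pa = 0.01470 kbar
gneiss: 2710 kg/m³ × 9.8 m/s² × 8940 m = 2.374×10^8 Pa = 2.374 kbar
Total = 0.5289 + 0.01470 + 2.374 = 2.9179 kbar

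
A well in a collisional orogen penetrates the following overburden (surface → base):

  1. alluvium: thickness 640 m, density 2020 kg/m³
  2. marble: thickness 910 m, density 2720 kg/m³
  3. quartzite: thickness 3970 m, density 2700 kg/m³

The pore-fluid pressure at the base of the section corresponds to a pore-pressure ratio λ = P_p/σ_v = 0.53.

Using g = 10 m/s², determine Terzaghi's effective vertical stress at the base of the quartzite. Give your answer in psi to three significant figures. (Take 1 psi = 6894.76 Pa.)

9880 psi

Overburden (lithostatic) stress σ_v:
alluvium: 2020 kg/m³ × 10 m/s² × 640 m = 1.293×10^7 Pa = 12.93 MPa
marble: 2720 kg/m³ × 10 m/s² × 910 m = 2.475×10^7 Pa = 24.75 MPa
quartzite: 2700 kg/m³ × 10 m/s² × 3970 m = 1.072×10^8 Pa = 107.2 MPa
Total = 12.93 + 24.75 + 107.2 = 144.87 MPa
Pore pressure P_p = λ·σ_v = 0.53 × 144.9 MPa = 76.78 MPa
Effective stress σ' = σ_v − P_p = 144.9 − 76.78 = 68.089 MPa = 9875.5 psi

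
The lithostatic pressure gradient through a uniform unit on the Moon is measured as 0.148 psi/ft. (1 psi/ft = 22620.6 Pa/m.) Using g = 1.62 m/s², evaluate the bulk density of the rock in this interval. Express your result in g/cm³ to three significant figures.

2.07 g/cm³

ρ = (dP/dz)/g = 0.148 psi/ft / 1.62 m/s² = 3347.8 Pa/m / 1.62 m/s² = 2066.6 kg/m³
= 2.067 g/cm³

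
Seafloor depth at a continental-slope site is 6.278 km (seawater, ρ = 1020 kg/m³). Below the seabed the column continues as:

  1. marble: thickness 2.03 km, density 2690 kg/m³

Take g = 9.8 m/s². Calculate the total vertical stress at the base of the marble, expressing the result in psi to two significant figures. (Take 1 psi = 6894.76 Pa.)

17000 psi

seawater: 1020 kg/m³ × 9.8 m/s² × 6278 m = 6.275×10^7 Pa = 9102 psi
marble: 2690 kg/m³ × 9.8 m/s² × 2030 m = 5.351×10^7 Pa = 7762 psi
Total = 9102 + 7762 = 16864 psi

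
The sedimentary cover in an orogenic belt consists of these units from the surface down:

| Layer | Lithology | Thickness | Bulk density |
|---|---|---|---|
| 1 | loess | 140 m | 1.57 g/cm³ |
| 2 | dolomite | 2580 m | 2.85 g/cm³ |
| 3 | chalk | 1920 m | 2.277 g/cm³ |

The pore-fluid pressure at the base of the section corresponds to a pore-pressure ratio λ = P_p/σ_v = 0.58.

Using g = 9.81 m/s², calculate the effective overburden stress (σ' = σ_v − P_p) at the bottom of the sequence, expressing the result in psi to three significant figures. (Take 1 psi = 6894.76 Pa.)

Overburden (lithostatic) stress σ_v:
loess: 1570 kg/m³ × 9.81 m/s² × 140 m = 2.156×10^6 Pa = 2.156 MPa
dolomite: 2850 kg/m³ × 9.81 m/s² × 2580 m = 7.213×10^7 Pa = 72.13 MPa
chalk: 2277 kg/m³ × 9.81 m/s² × 1920 m = 4.289×10^7 Pa = 42.89 MPa
Total = 2.156 + 72.13 + 42.89 = 117.18 MPa
Pore pressure P_p = λ·σ_v = 0.58 × 117.2 MPa = 67.96 MPa
Effective stress σ' = σ_v − P_p = 117.2 − 67.96 = 49.214 MPa = 7137.9 psi

7140 psi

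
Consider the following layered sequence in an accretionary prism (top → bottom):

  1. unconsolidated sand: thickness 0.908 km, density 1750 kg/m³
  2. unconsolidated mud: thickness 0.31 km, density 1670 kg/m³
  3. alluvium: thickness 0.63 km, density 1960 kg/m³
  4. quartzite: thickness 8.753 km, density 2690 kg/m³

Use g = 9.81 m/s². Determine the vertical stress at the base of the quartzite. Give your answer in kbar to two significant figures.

2.6 kbar

unconsolidated sand: 1750 kg/m³ × 9.81 m/s² × 908 m = 1.559×10^7 Pa = 0.1559 kbar
unconsolidated mud: 1670 kg/m³ × 9.81 m/s² × 310 m = 5.079×10^6 Pa = 0.05079 kbar
alluvium: 1960 kg/m³ × 9.81 m/s² × 630 m = 1.211×10^7 Pa = 0.1211 kbar
quartzite: 2690 kg/m³ × 9.81 m/s² × 8753 m = 2.310×10^8 Pa = 2.310 kbar
Total = 0.1559 + 0.05079 + 0.1211 + 2.310 = 2.6376 kbar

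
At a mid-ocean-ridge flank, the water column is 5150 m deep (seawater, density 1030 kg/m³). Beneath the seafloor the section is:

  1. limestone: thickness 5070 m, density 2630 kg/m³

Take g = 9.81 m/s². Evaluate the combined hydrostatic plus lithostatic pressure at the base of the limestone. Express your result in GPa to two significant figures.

0.18 GPa

seawater: 1030 kg/m³ × 9.81 m/s² × 5150 m = 5.204×10^7 Pa = 0.05204 GPa
limestone: 2630 kg/m³ × 9.81 m/s² × 5070 m = 1.308×10^8 Pa = 0.1308 GPa
Total = 0.05204 + 0.1308 = 0.18284 GPa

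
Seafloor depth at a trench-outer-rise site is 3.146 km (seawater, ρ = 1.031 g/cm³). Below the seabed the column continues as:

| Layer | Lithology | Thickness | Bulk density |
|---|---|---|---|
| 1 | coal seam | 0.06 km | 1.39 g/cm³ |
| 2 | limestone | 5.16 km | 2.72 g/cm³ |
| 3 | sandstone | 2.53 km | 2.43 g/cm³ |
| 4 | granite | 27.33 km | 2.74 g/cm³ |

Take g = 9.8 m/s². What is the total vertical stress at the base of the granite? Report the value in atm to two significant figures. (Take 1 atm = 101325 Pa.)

9500 atm

seawater: 1031 kg/m³ × 9.8 m/s² × 3146 m = 3.179×10^7 Pa = 313.7 atm
coal seam: 1390 kg/m³ × 9.8 m/s² × 60 m = 8.173×10^5 Pa = 8.066 atm
limestone: 2720 kg/m³ × 9.8 m/s² × 5160 m = 1.375×10^8 Pa = 1357 atm
sandstone: 2430 kg/m³ × 9.8 m/s² × 2530 m = 6.025×10^7 Pa = 594.6 atm
granite: 2740 kg/m³ × 9.8 m/s² × 27330 m = 7.339×10^8 Pa = 7243 atm
Total = 313.7 + 8.066 + 1357 + 594.6 + 7243 = 9516.5 atm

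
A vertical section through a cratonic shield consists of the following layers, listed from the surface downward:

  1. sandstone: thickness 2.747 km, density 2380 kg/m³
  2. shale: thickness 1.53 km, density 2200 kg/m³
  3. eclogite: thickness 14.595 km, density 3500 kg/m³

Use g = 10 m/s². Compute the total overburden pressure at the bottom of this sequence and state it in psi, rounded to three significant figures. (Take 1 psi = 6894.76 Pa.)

sandstone: 2380 kg/m³ × 10 m/s² × 2747 m = 6.538×10^7 Pa = 9482 psi
shale: 2200 kg/m³ × 10 m/s² × 1530 m = 3.366×10^7 Pa = 4882 psi
eclogite: 3500 kg/m³ × 10 m/s² × 14595 m = 5.108×10^8 Pa = 74089 psi
Total = 9482 + 4882 + 74089 = 88453 psi

88500 psi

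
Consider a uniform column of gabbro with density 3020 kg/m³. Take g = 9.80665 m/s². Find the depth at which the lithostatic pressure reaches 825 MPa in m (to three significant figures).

27900 m

h = P/(ρg) = 825 MPa / (3020 kg/m³ × 9.80665 m/s²) = 8.250×10^8 Pa / 29616 Pa/m = 27856 m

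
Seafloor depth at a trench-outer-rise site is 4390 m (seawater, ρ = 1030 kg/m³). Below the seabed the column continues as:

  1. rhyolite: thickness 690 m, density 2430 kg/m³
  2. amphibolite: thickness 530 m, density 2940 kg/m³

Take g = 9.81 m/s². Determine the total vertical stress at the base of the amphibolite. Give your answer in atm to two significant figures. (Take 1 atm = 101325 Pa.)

750 atm

seawater: 1030 kg/m³ × 9.81 m/s² × 4390 m = 4.436×10^7 Pa = 437.8 atm
rhyolite: 2430 kg/m³ × 9.81 m/s² × 690 m = 1.645×10^7 Pa = 162.3 atm
amphibolite: 2940 kg/m³ × 9.81 m/s² × 530 m = 1.529×10^7 Pa = 150.9 atm
Total = 437.8 + 162.3 + 150.9 = 750.97 atm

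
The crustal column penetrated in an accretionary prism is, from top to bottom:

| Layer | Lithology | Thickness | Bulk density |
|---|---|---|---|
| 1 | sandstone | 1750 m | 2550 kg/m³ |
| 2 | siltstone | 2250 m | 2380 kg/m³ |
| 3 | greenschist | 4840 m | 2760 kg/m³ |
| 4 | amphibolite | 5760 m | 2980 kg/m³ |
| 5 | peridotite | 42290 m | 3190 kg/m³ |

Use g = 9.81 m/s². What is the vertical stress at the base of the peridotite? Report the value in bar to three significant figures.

17200 bar

sandstone: 2550 kg/m³ × 9.81 m/s² × 1750 m = 4.378×10^7 Pa = 437.8 bar
siltstone: 2380 kg/m³ × 9.81 m/s² × 2250 m = 5.253×10^7 Pa = 525.3 bar
greenschist: 2760 kg/m³ × 9.81 m/s² × 4840 m = 1.310×10^8 Pa = 1310 bar
amphibolite: 2980 kg/m³ × 9.81 m/s² × 5760 m = 1.684×10^8 Pa = 1684 bar
peridotite: 3190 kg/m³ × 9.81 m/s² × 42290 m = 1.323×10^9 Pa = 13234 bar
Total = 437.8 + 525.3 + 1310 + 1684 + 13234 = 17192 bar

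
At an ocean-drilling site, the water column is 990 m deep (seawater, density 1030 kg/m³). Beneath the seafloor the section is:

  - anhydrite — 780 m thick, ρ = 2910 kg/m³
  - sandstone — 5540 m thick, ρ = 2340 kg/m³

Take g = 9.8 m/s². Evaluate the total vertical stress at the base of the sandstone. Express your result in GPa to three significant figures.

0.159 GPa

seawater: 1030 kg/m³ × 9.8 m/s² × 990 m = 9.993×10^6 Pa = 9.993×10^-3 GPa
anhydrite: 2910 kg/m³ × 9.8 m/s² × 780 m = 2.224×10^7 Pa = 0.02224 GPa
sandstone: 2340 kg/m³ × 9.8 m/s² × 5540 m = 1.270×10^8 Pa = 0.1270 GPa
Total = 9.993×10^-3 + 0.02224 + 0.1270 = 0.15928 GPa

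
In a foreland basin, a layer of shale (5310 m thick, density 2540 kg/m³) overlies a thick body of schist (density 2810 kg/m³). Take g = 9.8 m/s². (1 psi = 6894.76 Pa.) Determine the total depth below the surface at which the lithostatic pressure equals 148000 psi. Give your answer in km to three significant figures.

Pressure at base of upper layers: 2540×9.8×5310 = 1.322×10^8 Pa = 19171 psi
Remaining pressure to be supplied by schist: 1.020×10^9 − 1.322×10^8 = 8.882×10^8 Pa
Additional depth in schist = 8.882×10^8 Pa / (2810 kg/m³ × 9.8 m/s²) = 32255 m
Total depth = 5310 m + 32255 m = 37565 m
= 37.565 km

37.6 km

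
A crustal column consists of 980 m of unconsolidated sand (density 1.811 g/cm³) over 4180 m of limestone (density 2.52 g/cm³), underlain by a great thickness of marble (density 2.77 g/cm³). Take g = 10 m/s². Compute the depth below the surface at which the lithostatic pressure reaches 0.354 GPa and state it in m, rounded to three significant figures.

Pressure at base of upper layers: 1811×10×980 + 2520×10×4180 = 1.231×10^8 Pa = 0.1231 GPa
Remaining pressure to be supplied by marble: 3.540×10^8 − 1.231×10^8 = 2.309×10^8 Pa
Additional depth in marble = 2.309×10^8 Pa / (2770 kg/m³ × 10 m/s²) = 8336.3 m
Total depth = 5160 m + 8336.3 m = 13496 m

13500 m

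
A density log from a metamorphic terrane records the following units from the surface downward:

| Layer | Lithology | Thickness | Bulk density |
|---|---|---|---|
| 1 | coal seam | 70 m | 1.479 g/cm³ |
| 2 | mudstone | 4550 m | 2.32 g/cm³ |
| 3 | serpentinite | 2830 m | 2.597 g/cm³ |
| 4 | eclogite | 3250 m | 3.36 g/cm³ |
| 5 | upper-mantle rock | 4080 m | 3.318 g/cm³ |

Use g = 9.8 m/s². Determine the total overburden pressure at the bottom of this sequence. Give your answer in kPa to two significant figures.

420000 kPa

coal seam: 1479 kg/m³ × 9.8 m/s² × 70 m = 1.015×10^6 Pa = 1015 kPa
mudstone: 2320 kg/m³ × 9.8 m/s² × 4550 m = 1.034×10^8 Pa = 1.034×10^5 kPa
serpentinite: 2597 kg/m³ × 9.8 m/s² × 2830 m = 7.203×10^7 Pa = 72025 kPa
eclogite: 3360 kg/m³ × 9.8 m/s² × 3250 m = 1.070×10^8 Pa = 1.070×10^5 kPa
upper-mantle rock: 3318 kg/m³ × 9.8 m/s² × 4080 m = 1.327×10^8 Pa = 1.327×10^5 kPa
Total = 1015 + 1.034×10^5 + 72025 + 1.070×10^5 + 1.327×10^5 = 4.1617×10^5 kPa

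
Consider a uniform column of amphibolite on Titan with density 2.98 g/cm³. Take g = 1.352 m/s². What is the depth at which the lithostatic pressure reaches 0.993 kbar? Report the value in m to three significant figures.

h = P/(ρg) = 0.993 kbar / (2980 kg/m³ × 1.352 m/s²) = 9.930×10^7 Pa / 4029.0 Pa/m = 24647 m

24600 m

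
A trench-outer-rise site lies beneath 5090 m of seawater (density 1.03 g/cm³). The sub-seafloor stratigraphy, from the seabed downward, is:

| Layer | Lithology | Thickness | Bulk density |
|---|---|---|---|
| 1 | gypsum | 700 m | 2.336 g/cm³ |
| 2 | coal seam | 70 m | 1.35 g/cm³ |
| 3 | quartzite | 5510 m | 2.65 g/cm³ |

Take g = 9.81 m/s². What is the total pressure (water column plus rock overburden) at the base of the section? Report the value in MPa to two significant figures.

210 MPa

seawater: 1030 kg/m³ × 9.81 m/s² × 5090 m = 5.143×10^7 Pa = 51.43 MPa
gypsum: 2336 kg/m³ × 9.81 m/s² × 700 m = 1.604×10^7 Pa = 16.04 MPa
coal seam: 1350 kg/m³ × 9.81 m/s² × 70 m = 9.270×10^5 Pa = 0.9270 MPa
quartzite: 2650 kg/m³ × 9.81 m/s² × 5510 m = 1.432×10^8 Pa = 143.2 MPa
Total = 51.43 + 16.04 + 0.9270 + 143.2 = 211.64 MPa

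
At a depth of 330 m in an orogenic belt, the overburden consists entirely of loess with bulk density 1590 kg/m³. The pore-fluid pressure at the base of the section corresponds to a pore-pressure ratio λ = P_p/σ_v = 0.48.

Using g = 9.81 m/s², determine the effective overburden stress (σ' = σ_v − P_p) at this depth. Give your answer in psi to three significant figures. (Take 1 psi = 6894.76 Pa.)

388 psi

Overburden (lithostatic) stress σ_v:
loess: 1590 kg/m³ × 9.81 m/s² × 330 m = 5.147×10^6 Pa = 5.147 MPa
Pore pressure P_p = λ·σ_v = 0.48 × 5.147 MPa = 2.471 MPa
Effective stress σ' = σ_v − P_p = 5.147 − 2.471 = 2.6766 MPa = 388.21 psi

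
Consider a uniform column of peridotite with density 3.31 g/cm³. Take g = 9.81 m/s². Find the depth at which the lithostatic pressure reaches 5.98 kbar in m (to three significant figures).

18400 m

h = P/(ρg) = 5.98 kbar / (3310 kg/m³ × 9.81 m/s²) = 5.980×10^8 Pa / 32471 Pa/m = 18416 m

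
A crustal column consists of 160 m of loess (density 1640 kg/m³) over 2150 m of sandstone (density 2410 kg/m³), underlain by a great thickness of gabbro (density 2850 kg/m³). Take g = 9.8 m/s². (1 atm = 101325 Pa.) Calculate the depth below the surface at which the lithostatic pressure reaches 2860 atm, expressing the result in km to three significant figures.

Pressure at base of upper layers: 1640×9.8×160 + 2410×9.8×2150 = 5.335×10^7 Pa = 526.5 atm
Remaining pressure to be supplied by gabbro: 2.898×10^8 − 5.335×10^7 = 2.364×10^8 Pa
Additional depth in gabbro = 2.364×10^8 Pa / (2850 kg/m³ × 9.8 m/s²) = 8465.4 m
Total depth = 2310 m + 8465.4 m = 10775 m
= 10.775 km

10.8 km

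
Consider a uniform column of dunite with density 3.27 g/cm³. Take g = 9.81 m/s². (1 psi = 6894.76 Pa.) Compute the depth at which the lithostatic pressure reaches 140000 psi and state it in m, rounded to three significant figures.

30100 m

h = P/(ρg) = 140000 psi / (3270 kg/m³ × 9.81 m/s²) = 9.653×10^8 Pa / 32079 Pa/m = 30091 m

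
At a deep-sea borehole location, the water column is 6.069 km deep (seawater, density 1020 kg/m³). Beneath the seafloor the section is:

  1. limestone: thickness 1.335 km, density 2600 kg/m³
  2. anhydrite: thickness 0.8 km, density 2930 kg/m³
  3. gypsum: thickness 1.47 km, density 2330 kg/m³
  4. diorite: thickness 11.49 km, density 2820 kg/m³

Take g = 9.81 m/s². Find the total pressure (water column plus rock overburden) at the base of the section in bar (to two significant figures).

seawater: 1020 kg/m³ × 9.81 m/s² × 6069 m = 6.073×10^7 Pa = 607.3 bar
limestone: 2600 kg/m³ × 9.81 m/s² × 1335 m = 3.405×10^7 Pa = 340.5 bar
anhydrite: 2930 kg/m³ × 9.81 m/s² × 800 m = 2.299×10^7 Pa = 229.9 bar
gypsum: 2330 kg/m³ × 9.81 m/s² × 1470 m = 3.360×10^7 Pa = 336.0 bar
diorite: 2820 kg/m³ × 9.81 m/s² × 11490 m = 3.179×10^8 Pa = 3179 bar
Total = 607.3 + 340.5 + 229.9 + 336.0 + 3179 = 4692.3 bar

4700 bar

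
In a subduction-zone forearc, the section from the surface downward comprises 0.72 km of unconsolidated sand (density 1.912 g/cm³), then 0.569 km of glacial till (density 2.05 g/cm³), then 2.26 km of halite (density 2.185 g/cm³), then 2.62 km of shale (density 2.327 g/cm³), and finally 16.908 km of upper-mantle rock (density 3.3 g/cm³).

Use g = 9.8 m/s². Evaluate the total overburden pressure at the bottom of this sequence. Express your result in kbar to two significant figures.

unconsolidated sand: 1912 kg/m³ × 9.8 m/s² × 720 m = 1.349×10^7 Pa = 0.1349 kbar
glacial till: 2050 kg/m³ × 9.8 m/s² × 569 m = 1.143×10^7 Pa = 0.1143 kbar
halite: 2185 kg/m³ × 9.8 m/s² × 2260 m = 4.839×10^7 Pa = 0.4839 kbar
shale: 2327 kg/m³ × 9.8 m/s² × 2620 m = 5.975×10^7 Pa = 0.5975 kbar
upper-mantle rock: 3300 kg/m³ × 9.8 m/s² × 16908 m = 5.468×10^8 Pa = 5.468 kbar
Total = 0.1349 + 0.1143 + 0.4839 + 0.5975 + 5.468 = 6.7987 kbar

6.8 kbar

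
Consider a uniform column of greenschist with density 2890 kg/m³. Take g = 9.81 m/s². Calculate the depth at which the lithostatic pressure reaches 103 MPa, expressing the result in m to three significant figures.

h = P/(ρg) = 103 MPa / (2890 kg/m³ × 9.81 m/s²) = 1.030×10^8 Pa / 28351 Pa/m = 3633.0 m

3630 m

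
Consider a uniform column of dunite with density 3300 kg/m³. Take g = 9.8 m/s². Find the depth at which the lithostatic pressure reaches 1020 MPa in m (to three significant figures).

h = P/(ρg) = 1020 MPa / (3300 kg/m³ × 9.8 m/s²) = 1.020×10^9 Pa / 32340 Pa/m = 31540 m

31500 m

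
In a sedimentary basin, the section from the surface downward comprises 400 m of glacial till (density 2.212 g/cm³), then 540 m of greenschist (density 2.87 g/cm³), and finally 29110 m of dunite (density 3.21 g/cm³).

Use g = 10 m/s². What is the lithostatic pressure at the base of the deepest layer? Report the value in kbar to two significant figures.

glacial till: 2212 kg/m³ × 10 m/s² × 400 m = 8.848×10^6 Pa = 0.08848 kbar
greenschist: 2870 kg/m³ × 10 m/s² × 540 m = 1.550×10^7 Pa = 0.1550 kbar
dunite: 3210 kg/m³ × 10 m/s² × 29110 m = 9.344×10^8 Pa = 9.344 kbar
Total = 0.08848 + 0.1550 + 9.344 = 9.5878 kbar

9.6 kbar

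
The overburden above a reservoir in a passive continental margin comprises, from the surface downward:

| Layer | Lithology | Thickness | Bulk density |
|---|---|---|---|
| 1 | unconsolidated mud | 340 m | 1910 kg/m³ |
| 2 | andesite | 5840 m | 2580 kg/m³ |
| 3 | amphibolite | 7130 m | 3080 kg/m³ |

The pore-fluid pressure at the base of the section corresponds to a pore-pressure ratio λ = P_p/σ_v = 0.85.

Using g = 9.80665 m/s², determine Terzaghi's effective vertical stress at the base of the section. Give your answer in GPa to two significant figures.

Overburden (lithostatic) stress σ_v:
unconsolidated mud: 1910 kg/m³ × 9.80665 m/s² × 340 m = 6.368×10^6 Pa = 6.368 MPa
andesite: 2580 kg/m³ × 9.80665 m/s² × 5840 m = 1.478×10^8 Pa = 147.8 MPa
amphibolite: 3080 kg/m³ × 9.80665 m/s² × 7130 m = 2.154×10^8 Pa = 215.4 MPa
Total = 6.368 + 147.8 + 215.4 = 369.49 MPa
Pore pressure P_p = λ·σ_v = 0.85 × 369.5 MPa = 314.1 MPa
Effective stress σ' = σ_v − P_p = 369.5 − 314.1 = 55.423 MPa = 0.055423 GPa

0.055 GPa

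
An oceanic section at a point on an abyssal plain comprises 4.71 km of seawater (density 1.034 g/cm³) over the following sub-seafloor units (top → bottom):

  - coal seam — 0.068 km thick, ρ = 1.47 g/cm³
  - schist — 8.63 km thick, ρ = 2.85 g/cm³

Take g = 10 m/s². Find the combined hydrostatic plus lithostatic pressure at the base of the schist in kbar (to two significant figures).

3.0 kbar

seawater: 1034 kg/m³ × 10 m/s² × 4710 m = 4.870×10^7 Pa = 0.4870 kbar
coal seam: 1470 kg/m³ × 10 m/s² × 68 m = 9.996×10^5 Pa = 9.996×10^-3 kbar
schist: 2850 kg/m³ × 10 m/s² × 8630 m = 2.460×10^8 Pa = 2.460 kbar
Total = 0.4870 + 9.996×10^-3 + 2.460 = 2.9566 kbar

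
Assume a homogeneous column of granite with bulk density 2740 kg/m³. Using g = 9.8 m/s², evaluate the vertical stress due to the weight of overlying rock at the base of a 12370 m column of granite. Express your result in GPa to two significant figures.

granite: 2740 kg/m³ × 9.8 m/s² × 12370 m = 3.322×10^8 Pa = 0.3322 GPa

0.33 GPa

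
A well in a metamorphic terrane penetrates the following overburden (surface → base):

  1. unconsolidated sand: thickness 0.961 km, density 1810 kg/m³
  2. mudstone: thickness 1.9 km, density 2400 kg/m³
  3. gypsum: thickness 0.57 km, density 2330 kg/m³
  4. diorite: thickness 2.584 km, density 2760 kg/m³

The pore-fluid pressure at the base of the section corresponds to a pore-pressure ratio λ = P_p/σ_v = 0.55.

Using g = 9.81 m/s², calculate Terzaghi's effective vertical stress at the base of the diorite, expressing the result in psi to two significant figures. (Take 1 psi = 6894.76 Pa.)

Overburden (lithostatic) stress σ_v:
unconsolidated sand: 1810 kg/m³ × 9.81 m/s² × 961 m = 1.706×10^7 Pa = 17.06 MPa
mudstone: 2400 kg/m³ × 9.81 m/s² × 1900 m = 4.473×10^7 Pa = 44.73 MPa
gypsum: 2330 kg/m³ × 9.81 m/s² × 570 m = 1.303×10^7 Pa = 13.03 MPa
diorite: 2760 kg/m³ × 9.81 m/s² × 2584 m = 6.996×10^7 Pa = 69.96 MPa
Total = 17.06 + 44.73 + 13.03 + 69.96 = 144.79 MPa
Pore pressure P_p = λ·σ_v = 0.55 × 144.8 MPa = 79.63 MPa
Effective stress σ' = σ_v − P_p = 144.8 − 79.63 = 65.155 MPa = 9450.0 psi

9400 psi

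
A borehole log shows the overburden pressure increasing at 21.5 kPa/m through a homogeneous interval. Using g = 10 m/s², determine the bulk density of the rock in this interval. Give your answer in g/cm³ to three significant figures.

2.15 g/cm³

ρ = (dP/dz)/g = 21.5 kPa/m / 10 m/s² = 21500 Pa/m / 10 m/s² = 2150.0 kg/m³
= 2.150 g/cm³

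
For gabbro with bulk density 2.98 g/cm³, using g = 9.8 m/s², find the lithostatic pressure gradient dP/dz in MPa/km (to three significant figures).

dP/dz = ρg = 2980 kg/m³ × 9.8 m/s² = 29204 Pa/m
= 29204 Pa/m × (1 MPa/km / 1000.0 Pa/m) = 29.204 MPa/km

29.2 MPa/km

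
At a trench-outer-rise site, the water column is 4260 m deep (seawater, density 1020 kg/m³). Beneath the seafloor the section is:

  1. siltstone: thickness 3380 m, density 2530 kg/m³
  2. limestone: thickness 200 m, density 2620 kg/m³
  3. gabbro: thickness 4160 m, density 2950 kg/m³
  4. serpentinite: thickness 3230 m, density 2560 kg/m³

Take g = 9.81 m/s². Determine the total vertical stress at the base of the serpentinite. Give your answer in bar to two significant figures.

3300 bar

seawater: 1020 kg/m³ × 9.81 m/s² × 4260 m = 4.263×10^7 Pa = 426.3 bar
siltstone: 2530 kg/m³ × 9.81 m/s² × 3380 m = 8.389×10^7 Pa = 838.9 bar
limestone: 2620 kg/m³ × 9.81 m/s² × 200 m = 5.140×10^6 Pa = 51.40 bar
gabbro: 2950 kg/m³ × 9.81 m/s² × 4160 m = 1.204×10^8 Pa = 1204 bar
serpentinite: 2560 kg/m³ × 9.81 m/s² × 3230 m = 8.112×10^7 Pa = 811.2 bar
Total = 426.3 + 838.9 + 51.40 + 1204 + 811.2 = 3331.6 bar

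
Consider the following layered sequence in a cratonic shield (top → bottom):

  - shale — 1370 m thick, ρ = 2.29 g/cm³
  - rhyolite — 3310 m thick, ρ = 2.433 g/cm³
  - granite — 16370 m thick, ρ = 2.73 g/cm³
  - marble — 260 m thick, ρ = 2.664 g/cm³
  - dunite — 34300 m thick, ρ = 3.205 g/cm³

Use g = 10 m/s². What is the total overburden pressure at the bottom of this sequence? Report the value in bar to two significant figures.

17000 bar

shale: 2290 kg/m³ × 10 m/s² × 1370 m = 3.137×10^7 Pa = 313.7 bar
rhyolite: 2433 kg/m³ × 10 m/s² × 3310 m = 8.053×10^7 Pa = 805.3 bar
granite: 2730 kg/m³ × 10 m/s² × 16370 m = 4.469×10^8 Pa = 4469 bar
marble: 2664 kg/m³ × 10 m/s² × 260 m = 6.926×10^6 Pa = 69.26 bar
dunite: 3205 kg/m³ × 10 m/s² × 34300 m = 1.099×10^9 Pa = 10993 bar
Total = 313.7 + 805.3 + 4469 + 69.26 + 10993 = 16650 bar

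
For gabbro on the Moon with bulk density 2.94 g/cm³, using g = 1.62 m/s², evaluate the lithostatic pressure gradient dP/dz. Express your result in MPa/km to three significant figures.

dP/dz = ρg = 2940 kg/m³ × 1.62 m/s² = 4762.8 Pa/m
= 4762.8 Pa/m × (1 MPa/km / 1000.0 Pa/m) = 4.7628 MPa/km

4.76 MPa/km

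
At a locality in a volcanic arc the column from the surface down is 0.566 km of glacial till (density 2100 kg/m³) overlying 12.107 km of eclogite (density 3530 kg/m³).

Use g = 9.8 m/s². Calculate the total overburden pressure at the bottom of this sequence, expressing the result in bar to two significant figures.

glacial till: 2100 kg/m³ × 9.8 m/s² × 566 m = 1.165×10^7 Pa = 116.5 bar
eclogite: 3530 kg/m³ × 9.8 m/s² × 12107 m = 4.188×10^8 Pa = 4188 bar
Total = 116.5 + 4188 = 4304.8 bar

4300 bar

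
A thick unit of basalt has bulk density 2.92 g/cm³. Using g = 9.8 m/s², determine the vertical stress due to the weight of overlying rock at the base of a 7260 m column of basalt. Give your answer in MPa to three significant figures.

basalt: 2920 kg/m³ × 9.8 m/s² × 7260 m = 2.078×10^8 Pa = 207.8 MPa

208 MPa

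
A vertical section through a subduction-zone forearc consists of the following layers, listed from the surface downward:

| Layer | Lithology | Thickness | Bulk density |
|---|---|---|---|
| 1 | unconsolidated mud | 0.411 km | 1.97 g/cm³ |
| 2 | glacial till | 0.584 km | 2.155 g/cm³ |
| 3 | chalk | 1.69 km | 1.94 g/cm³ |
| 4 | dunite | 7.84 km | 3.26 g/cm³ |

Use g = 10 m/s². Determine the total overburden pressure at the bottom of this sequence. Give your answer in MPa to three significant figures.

unconsolidated mud: 1970 kg/m³ × 10 m/s² × 411 m = 8.097×10^6 Pa = 8.097 MPa
glacial till: 2155 kg/m³ × 10 m/s² × 584 m = 1.259×10^7 Pa = 12.59 MPa
chalk: 1940 kg/m³ × 10 m/s² × 1690 m = 3.279×10^7 Pa = 32.79 MPa
dunite: 3260 kg/m³ × 10 m/s² × 7840 m = 2.556×10^8 Pa = 255.6 MPa
Total = 8.097 + 12.59 + 32.79 + 255.6 = 309.05 MPa

309 MPa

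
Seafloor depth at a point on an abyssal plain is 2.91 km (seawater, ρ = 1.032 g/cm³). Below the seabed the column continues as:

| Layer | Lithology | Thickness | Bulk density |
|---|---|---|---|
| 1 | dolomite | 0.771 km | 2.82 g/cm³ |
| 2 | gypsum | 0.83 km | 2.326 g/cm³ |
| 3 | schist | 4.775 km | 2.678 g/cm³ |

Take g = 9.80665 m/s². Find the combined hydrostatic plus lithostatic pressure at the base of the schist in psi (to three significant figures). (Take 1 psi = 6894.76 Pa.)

28300 psi

seawater: 1032 kg/m³ × 9.80665 m/s² × 2910 m = 2.945×10^7 Pa = 4271 psi
dolomite: 2820 kg/m³ × 9.80665 m/s² × 771 m = 2.132×10^7 Pa = 3092 psi
gypsum: 2326 kg/m³ × 9.80665 m/s² × 830 m = 1.893×10^7 Pa = 2746 psi
schist: 2678 kg/m³ × 9.80665 m/s² × 4775 m = 1.254×10^8 Pa = 18188 psi
Total = 4271 + 3092 + 2746 + 18188 = 28298 psi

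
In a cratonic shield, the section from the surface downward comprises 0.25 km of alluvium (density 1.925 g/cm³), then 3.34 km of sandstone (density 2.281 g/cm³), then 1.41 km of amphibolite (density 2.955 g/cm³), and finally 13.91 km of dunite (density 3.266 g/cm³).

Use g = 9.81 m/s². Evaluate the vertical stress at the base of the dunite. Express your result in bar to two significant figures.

5700 bar

alluvium: 1925 kg/m³ × 9.81 m/s² × 250 m = 4.721×10^6 Pa = 47.21 bar
sandstone: 2281 kg/m³ × 9.81 m/s² × 3340 m = 7.474×10^7 Pa = 747.4 bar
amphibolite: 2955 kg/m³ × 9.81 m/s² × 1410 m = 4.087×10^7 Pa = 408.7 bar
dunite: 3266 kg/m³ × 9.81 m/s² × 13910 m = 4.457×10^8 Pa = 4457 bar
Total = 47.21 + 747.4 + 408.7 + 4457 = 5660.0 bar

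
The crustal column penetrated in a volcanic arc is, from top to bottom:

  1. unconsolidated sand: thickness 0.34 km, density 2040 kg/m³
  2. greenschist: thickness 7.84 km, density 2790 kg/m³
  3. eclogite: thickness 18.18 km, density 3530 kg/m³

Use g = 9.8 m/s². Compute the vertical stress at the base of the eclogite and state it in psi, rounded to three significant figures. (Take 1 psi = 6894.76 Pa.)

123000 psi

unconsolidated sand: 2040 kg/m³ × 9.8 m/s² × 340 m = 6.797×10^6 Pa = 985.9 psi
greenschist: 2790 kg/m³ × 9.8 m/s² × 7840 m = 2.144×10^8 Pa = 31090 psi
eclogite: 3530 kg/m³ × 9.8 m/s² × 18180 m = 6.289×10^8 Pa = 91217 psi
Total = 985.9 + 31090 + 91217 = 1.2329×10^5 psi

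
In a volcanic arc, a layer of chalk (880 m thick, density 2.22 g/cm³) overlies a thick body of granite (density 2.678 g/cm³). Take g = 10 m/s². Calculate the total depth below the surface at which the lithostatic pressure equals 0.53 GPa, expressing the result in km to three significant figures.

19.9 km

Pressure at base of upper layers: 2220×10×880 = 1.954×10^7 Pa = 0.01954 GPa
Remaining pressure to be supplied by granite: 5.300×10^8 − 1.954×10^7 = 5.105×10^8 Pa
Additional depth in granite = 5.105×10^8 Pa / (2678 kg/m³ × 10 m/s²) = 19061 m
Total depth = 880 m + 19061 m = 19941 m
= 19.941 km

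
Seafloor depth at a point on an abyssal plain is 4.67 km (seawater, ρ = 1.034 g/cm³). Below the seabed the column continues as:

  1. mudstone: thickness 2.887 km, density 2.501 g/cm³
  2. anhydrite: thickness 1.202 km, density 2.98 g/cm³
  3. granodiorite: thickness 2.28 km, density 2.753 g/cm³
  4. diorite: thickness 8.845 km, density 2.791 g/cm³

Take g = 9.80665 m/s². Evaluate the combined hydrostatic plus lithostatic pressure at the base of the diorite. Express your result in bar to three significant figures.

seawater: 1034 kg/m³ × 9.80665 m/s² × 4670 m = 4.735×10^7 Pa = 473.5 bar
mudstone: 2501 kg/m³ × 9.80665 m/s² × 2887 m = 7.081×10^7 Pa = 708.1 bar
anhydrite: 2980 kg/m³ × 9.80665 m/s² × 1202 m = 3.513×10^7 Pa = 351.3 bar
granodiorite: 2753 kg/m³ × 9.80665 m/s² × 2280 m = 6.155×10^7 Pa = 615.5 bar
diorite: 2791 kg/m³ × 9.80665 m/s² × 8845 m = 2.421×10^8 Pa = 2421 bar
Total = 473.5 + 708.1 + 351.3 + 615.5 + 2421 = 4569.3 bar

4570 bar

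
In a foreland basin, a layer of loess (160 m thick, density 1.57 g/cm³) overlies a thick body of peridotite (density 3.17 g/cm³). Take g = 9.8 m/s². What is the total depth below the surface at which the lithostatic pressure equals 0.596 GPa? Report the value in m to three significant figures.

Pressure at base of upper layers: 1570×9.8×160 = 2.462×10^6 Pa = 2.462×10^-3 GPa
Remaining pressure to be supplied by peridotite: 5.960×10^8 − 2.462×10^6 = 5.935×10^8 Pa
Additional depth in peridotite = 5.935×10^8 Pa / (3170 kg/m³ × 9.8 m/s²) = 19106 m
Total depth = 160 m + 19106 m = 19266 m

19300 m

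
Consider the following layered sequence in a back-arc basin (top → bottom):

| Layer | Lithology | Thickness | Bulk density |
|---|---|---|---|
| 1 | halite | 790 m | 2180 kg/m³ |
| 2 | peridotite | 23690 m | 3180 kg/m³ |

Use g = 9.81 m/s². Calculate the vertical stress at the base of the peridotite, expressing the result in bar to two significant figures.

7600 bar

halite: 2180 kg/m³ × 9.81 m/s² × 790 m = 1.689×10^7 Pa = 168.9 bar
peridotite: 3180 kg/m³ × 9.81 m/s² × 23690 m = 7.390×10^8 Pa = 7390 bar
Total = 168.9 + 7390 = 7559.2 bar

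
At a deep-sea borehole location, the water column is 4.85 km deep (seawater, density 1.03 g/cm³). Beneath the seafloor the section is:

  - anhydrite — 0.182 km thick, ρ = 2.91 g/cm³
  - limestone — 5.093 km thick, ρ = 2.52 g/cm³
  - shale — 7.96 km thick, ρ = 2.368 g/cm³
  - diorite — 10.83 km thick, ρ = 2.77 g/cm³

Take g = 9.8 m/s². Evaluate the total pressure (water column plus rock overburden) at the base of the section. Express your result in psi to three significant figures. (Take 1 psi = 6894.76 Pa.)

95500 psi

seawater: 1030 kg/m³ × 9.8 m/s² × 4850 m = 4.896×10^7 Pa = 7100 psi
anhydrite: 2910 kg/m³ × 9.8 m/s² × 182 m = 5.190×10^6 Pa = 752.8 psi
limestone: 2520 kg/m³ × 9.8 m/s² × 5093 m = 1.258×10^8 Pa = 18242 psi
shale: 2368 kg/m³ × 9.8 m/s² × 7960 m = 1.847×10^8 Pa = 26792 psi
diorite: 2770 kg/m³ × 9.8 m/s² × 10830 m = 2.940×10^8 Pa = 42640 psi
Total = 7100 + 752.8 + 18242 + 26792 + 42640 = 95527 psi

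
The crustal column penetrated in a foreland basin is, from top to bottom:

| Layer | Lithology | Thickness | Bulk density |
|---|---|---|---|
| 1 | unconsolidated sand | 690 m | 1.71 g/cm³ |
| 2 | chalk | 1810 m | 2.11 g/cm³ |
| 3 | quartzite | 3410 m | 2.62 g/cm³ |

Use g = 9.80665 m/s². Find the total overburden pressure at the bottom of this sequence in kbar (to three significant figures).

unconsolidated sand: 1710 kg/m³ × 9.80665 m/s² × 690 m = 1.157×10^7 Pa = 0.1157 kbar
chalk: 2110 kg/m³ × 9.80665 m/s² × 1810 m = 3.745×10^7 Pa = 0.3745 kbar
quartzite: 2620 kg/m³ × 9.80665 m/s² × 3410 m = 8.761×10^7 Pa = 0.8761 kbar
Total = 0.1157 + 0.3745 + 0.8761 = 1.3664 kbar

1.37 kbar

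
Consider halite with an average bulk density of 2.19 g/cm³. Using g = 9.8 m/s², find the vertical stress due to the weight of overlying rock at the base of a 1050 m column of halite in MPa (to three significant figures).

halite: 2190 kg/m³ × 9.8 m/s² × 1050 m = 2.254×10^7 Pa = 22.54 MPa

22.5 MPa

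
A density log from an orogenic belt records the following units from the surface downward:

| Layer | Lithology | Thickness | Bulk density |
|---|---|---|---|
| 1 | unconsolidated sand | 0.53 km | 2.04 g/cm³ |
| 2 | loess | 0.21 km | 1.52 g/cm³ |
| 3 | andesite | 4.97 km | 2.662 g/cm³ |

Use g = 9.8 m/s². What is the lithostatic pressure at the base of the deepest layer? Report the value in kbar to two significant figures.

unconsolidated sand: 2040 kg/m³ × 9.8 m/s² × 530 m = 1.060×10^7 Pa = 0.1060 kbar
loess: 1520 kg/m³ × 9.8 m/s² × 210 m = 3.128×10^6 Pa = 0.03128 kbar
andesite: 2662 kg/m³ × 9.8 m/s² × 4970 m = 1.297×10^8 Pa = 1.297 kbar
Total = 0.1060 + 0.03128 + 1.297 = 1.4338 kbar

1.4 kbar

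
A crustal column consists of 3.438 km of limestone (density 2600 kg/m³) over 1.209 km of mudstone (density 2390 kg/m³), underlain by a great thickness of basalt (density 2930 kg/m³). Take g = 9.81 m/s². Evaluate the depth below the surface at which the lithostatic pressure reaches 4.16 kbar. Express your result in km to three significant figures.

15.1 km

Pressure at base of upper layers: 2600×9.81×3438 + 2390×9.81×1209 = 1.160×10^8 Pa = 1.160 kbar
Remaining pressure to be supplied by basalt: 4.160×10^8 − 1.160×10^8 = 3.000×10^8 Pa
Additional depth in basalt = 3.000×10^8 Pa / (2930 kg/m³ × 9.81 m/s²) = 10436 m
Total depth = 4647 m + 10436 m = 15083 m
= 15.083 km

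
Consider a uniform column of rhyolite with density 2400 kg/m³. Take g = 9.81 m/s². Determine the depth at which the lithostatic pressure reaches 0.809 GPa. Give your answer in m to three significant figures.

34400 m

h = P/(ρg) = 0.809 GPa / (2400 kg/m³ × 9.81 m/s²) = 8.090×10^8 Pa / 23544 Pa/m = 34361 m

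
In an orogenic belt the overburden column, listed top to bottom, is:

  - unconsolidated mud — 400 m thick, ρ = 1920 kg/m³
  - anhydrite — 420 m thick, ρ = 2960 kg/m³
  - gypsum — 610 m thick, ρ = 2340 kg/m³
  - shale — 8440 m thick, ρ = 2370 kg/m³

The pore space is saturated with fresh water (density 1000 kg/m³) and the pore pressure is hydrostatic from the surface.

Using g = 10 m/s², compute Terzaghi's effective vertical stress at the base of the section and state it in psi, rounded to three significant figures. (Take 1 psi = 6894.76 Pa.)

Overburden (lithostatic) stress σ_v:
unconsolidated mud: 1920 kg/m³ × 10 m/s² × 400 m = 7.680×10^6 Pa = 7.680 MPa
anhydrite: 2960 kg/m³ × 10 m/s² × 420 m = 1.243×10^7 Pa = 12.43 MPa
gypsum: 2340 kg/m³ × 10 m/s² × 610 m = 1.427×10^7 Pa = 14.27 MPa
shale: 2370 kg/m³ × 10 m/s² × 8440 m = 2.000×10^8 Pa = 200.0 MPa
Total = 7.680 + 12.43 + 14.27 + 200.0 = 234.41 MPa
Pore pressure P_p = 1000 kg/m³ × 10 m/s² × 9870 m = 9.870×10^7 Pa = 98.70 MPa
Effective stress σ' = σ_v − P_p = 234.4 − 98.70 = 135.71 MPa = 19684 psi

19700 psi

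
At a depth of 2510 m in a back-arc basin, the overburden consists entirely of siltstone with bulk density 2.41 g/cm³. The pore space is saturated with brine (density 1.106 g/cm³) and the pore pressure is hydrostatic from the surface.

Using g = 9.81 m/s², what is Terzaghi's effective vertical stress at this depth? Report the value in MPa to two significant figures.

32 MPa

Overburden (lithostatic) stress σ_v:
siltstone: 2410 kg/m³ × 9.81 m/s² × 2510 m = 5.934×10^7 Pa = 59.34 MPa
Pore pressure P_p = 1106 kg/m³ × 9.81 m/s² × 2510 m = 2.723×10^7 Pa = 27.23 MPa
Effective stress σ' = σ_v − P_p = 59.34 − 27.23 = 32.109 MPa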